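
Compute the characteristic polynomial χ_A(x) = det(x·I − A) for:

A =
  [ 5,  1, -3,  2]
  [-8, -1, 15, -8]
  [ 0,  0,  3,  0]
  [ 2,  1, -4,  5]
x^4 - 12*x^3 + 54*x^2 - 108*x + 81

Expanding det(x·I − A) (e.g. by cofactor expansion or by noting that A is similar to its Jordan form J, which has the same characteristic polynomial as A) gives
  χ_A(x) = x^4 - 12*x^3 + 54*x^2 - 108*x + 81
which factors as (x - 3)^4. The eigenvalues (with algebraic multiplicities) are λ = 3 with multiplicity 4.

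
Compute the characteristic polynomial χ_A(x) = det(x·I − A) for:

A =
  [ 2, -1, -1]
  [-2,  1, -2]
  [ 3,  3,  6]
x^3 - 9*x^2 + 27*x - 27

Expanding det(x·I − A) (e.g. by cofactor expansion or by noting that A is similar to its Jordan form J, which has the same characteristic polynomial as A) gives
  χ_A(x) = x^3 - 9*x^2 + 27*x - 27
which factors as (x - 3)^3. The eigenvalues (with algebraic multiplicities) are λ = 3 with multiplicity 3.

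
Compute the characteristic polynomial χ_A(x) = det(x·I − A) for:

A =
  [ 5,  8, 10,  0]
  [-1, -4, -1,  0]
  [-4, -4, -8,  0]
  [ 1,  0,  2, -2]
x^4 + 9*x^3 + 30*x^2 + 44*x + 24

Expanding det(x·I − A) (e.g. by cofactor expansion or by noting that A is similar to its Jordan form J, which has the same characteristic polynomial as A) gives
  χ_A(x) = x^4 + 9*x^3 + 30*x^2 + 44*x + 24
which factors as (x + 2)^3*(x + 3). The eigenvalues (with algebraic multiplicities) are λ = -3 with multiplicity 1, λ = -2 with multiplicity 3.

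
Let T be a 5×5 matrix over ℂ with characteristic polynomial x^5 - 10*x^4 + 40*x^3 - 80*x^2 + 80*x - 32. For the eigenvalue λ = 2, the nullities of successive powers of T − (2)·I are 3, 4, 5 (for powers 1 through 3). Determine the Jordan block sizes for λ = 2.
Block sizes for λ = 2: [3, 1, 1]

From the dimensions of kernels of powers, the number of Jordan blocks of size at least j is d_j − d_{j−1} where d_j = dim ker(N^j) (with d_0 = 0). Computing the differences gives [3, 1, 1].
The number of blocks of size exactly k is (#blocks of size ≥ k) − (#blocks of size ≥ k + 1), so the partition is: 2 block(s) of size 1, 1 block(s) of size 3.
In nonincreasing order the block sizes are [3, 1, 1].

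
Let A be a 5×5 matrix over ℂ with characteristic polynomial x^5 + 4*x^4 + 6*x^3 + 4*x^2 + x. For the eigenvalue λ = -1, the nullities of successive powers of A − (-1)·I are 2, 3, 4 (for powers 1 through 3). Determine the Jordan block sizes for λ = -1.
Block sizes for λ = -1: [3, 1]

From the dimensions of kernels of powers, the number of Jordan blocks of size at least j is d_j − d_{j−1} where d_j = dim ker(N^j) (with d_0 = 0). Computing the differences gives [2, 1, 1].
The number of blocks of size exactly k is (#blocks of size ≥ k) − (#blocks of size ≥ k + 1), so the partition is: 1 block(s) of size 1, 1 block(s) of size 3.
In nonincreasing order the block sizes are [3, 1].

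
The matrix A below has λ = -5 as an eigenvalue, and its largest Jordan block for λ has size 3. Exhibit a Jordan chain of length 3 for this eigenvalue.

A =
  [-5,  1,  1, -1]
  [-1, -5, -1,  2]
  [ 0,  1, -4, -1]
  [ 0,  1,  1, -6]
A Jordan chain for λ = -5 of length 3:
v_1 = (-1, 0, -1, -1)ᵀ
v_2 = (0, -1, 0, 0)ᵀ
v_3 = (1, 0, 0, 0)ᵀ

Let N = A − (-5)·I. We want v_3 with N^3 v_3 = 0 but N^2 v_3 ≠ 0; then v_{j-1} := N · v_j for j = 3, …, 2.

Pick v_3 = (1, 0, 0, 0)ᵀ.
Then v_2 = N · v_3 = (0, -1, 0, 0)ᵀ.
Then v_1 = N · v_2 = (-1, 0, -1, -1)ᵀ.

Sanity check: (A − (-5)·I) v_1 = (0, 0, 0, 0)ᵀ = 0. ✓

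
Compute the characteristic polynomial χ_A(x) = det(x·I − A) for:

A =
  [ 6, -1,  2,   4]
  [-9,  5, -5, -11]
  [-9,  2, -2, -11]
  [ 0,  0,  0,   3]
x^4 - 12*x^3 + 54*x^2 - 108*x + 81

Expanding det(x·I − A) (e.g. by cofactor expansion or by noting that A is similar to its Jordan form J, which has the same characteristic polynomial as A) gives
  χ_A(x) = x^4 - 12*x^3 + 54*x^2 - 108*x + 81
which factors as (x - 3)^4. The eigenvalues (with algebraic multiplicities) are λ = 3 with multiplicity 4.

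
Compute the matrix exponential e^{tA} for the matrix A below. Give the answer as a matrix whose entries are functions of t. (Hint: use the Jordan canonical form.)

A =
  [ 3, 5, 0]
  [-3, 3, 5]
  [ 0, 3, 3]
e^{tA} =
  [-15*t^2*exp(3*t)/2 + exp(3*t), 5*t*exp(3*t), 25*t^2*exp(3*t)/2]
  [-3*t*exp(3*t), exp(3*t), 5*t*exp(3*t)]
  [-9*t^2*exp(3*t)/2, 3*t*exp(3*t), 15*t^2*exp(3*t)/2 + exp(3*t)]

Strategy: write A = P · J · P⁻¹ where J is a Jordan canonical form, so e^{tA} = P · e^{tJ} · P⁻¹, and e^{tJ} can be computed block-by-block.

A has Jordan form
J =
  [3, 1, 0]
  [0, 3, 1]
  [0, 0, 3]
(up to reordering of blocks).

Per-block formulas:
  For a 3×3 Jordan block J_3(3): exp(t · J_3(3)) = e^(3t)·(I + t·N + (t^2/2)·N^2), where N is the 3×3 nilpotent shift.

After assembling e^{tJ} and conjugating by P, we get:

e^{tA} =
  [-15*t^2*exp(3*t)/2 + exp(3*t), 5*t*exp(3*t), 25*t^2*exp(3*t)/2]
  [-3*t*exp(3*t), exp(3*t), 5*t*exp(3*t)]
  [-9*t^2*exp(3*t)/2, 3*t*exp(3*t), 15*t^2*exp(3*t)/2 + exp(3*t)]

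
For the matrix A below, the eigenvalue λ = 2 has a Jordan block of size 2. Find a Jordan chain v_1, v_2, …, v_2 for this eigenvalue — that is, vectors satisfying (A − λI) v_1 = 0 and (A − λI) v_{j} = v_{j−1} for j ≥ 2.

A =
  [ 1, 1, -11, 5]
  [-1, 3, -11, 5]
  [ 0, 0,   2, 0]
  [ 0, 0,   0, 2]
A Jordan chain for λ = 2 of length 2:
v_1 = (-1, -1, 0, 0)ᵀ
v_2 = (1, 0, 0, 0)ᵀ

Let N = A − (2)·I. We want v_2 with N^2 v_2 = 0 but N^1 v_2 ≠ 0; then v_{j-1} := N · v_j for j = 2, …, 2.

Pick v_2 = (1, 0, 0, 0)ᵀ.
Then v_1 = N · v_2 = (-1, -1, 0, 0)ᵀ.

Sanity check: (A − (2)·I) v_1 = (0, 0, 0, 0)ᵀ = 0. ✓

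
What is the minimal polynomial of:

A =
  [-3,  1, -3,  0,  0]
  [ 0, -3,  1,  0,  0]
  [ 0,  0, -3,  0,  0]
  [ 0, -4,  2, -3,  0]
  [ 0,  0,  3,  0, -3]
x^3 + 9*x^2 + 27*x + 27

The characteristic polynomial is χ_A(x) = (x + 3)^5, so the eigenvalues are known. The minimal polynomial is
  m_A(x) = Π_λ (x − λ)^{k_λ}
where k_λ is the size of the *largest* Jordan block for λ (equivalently, the smallest k with (A − λI)^k v = 0 for every generalised eigenvector v of λ).

  λ = -3: largest Jordan block has size 3, contributing (x + 3)^3

So m_A(x) = (x + 3)^3 = x^3 + 9*x^2 + 27*x + 27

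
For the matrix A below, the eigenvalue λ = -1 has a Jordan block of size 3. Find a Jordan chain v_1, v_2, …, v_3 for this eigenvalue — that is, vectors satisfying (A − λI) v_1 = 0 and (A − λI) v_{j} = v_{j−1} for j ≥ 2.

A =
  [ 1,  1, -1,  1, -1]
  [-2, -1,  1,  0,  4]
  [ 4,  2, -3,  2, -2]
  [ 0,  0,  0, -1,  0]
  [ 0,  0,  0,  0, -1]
A Jordan chain for λ = -1 of length 3:
v_1 = (-2, 0, -4, 0, 0)ᵀ
v_2 = (2, -2, 4, 0, 0)ᵀ
v_3 = (1, 0, 0, 0, 0)ᵀ

Let N = A − (-1)·I. We want v_3 with N^3 v_3 = 0 but N^2 v_3 ≠ 0; then v_{j-1} := N · v_j for j = 3, …, 2.

Pick v_3 = (1, 0, 0, 0, 0)ᵀ.
Then v_2 = N · v_3 = (2, -2, 4, 0, 0)ᵀ.
Then v_1 = N · v_2 = (-2, 0, -4, 0, 0)ᵀ.

Sanity check: (A − (-1)·I) v_1 = (0, 0, 0, 0, 0)ᵀ = 0. ✓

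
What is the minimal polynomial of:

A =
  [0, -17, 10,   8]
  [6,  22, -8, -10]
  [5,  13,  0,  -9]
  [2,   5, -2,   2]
x^2 - 12*x + 36

The characteristic polynomial is χ_A(x) = (x - 6)^4, so the eigenvalues are known. The minimal polynomial is
  m_A(x) = Π_λ (x − λ)^{k_λ}
where k_λ is the size of the *largest* Jordan block for λ (equivalently, the smallest k with (A − λI)^k v = 0 for every generalised eigenvector v of λ).

  λ = 6: largest Jordan block has size 2, contributing (x − 6)^2

So m_A(x) = (x - 6)^2 = x^2 - 12*x + 36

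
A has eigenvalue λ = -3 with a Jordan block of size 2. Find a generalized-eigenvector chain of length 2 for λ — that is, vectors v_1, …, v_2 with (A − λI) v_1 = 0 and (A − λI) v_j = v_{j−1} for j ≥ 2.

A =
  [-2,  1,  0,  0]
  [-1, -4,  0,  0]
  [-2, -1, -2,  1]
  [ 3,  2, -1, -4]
A Jordan chain for λ = -3 of length 2:
v_1 = (1, -1, -2, 3)ᵀ
v_2 = (1, 0, 0, 0)ᵀ

Let N = A − (-3)·I. We want v_2 with N^2 v_2 = 0 but N^1 v_2 ≠ 0; then v_{j-1} := N · v_j for j = 2, …, 2.

Pick v_2 = (1, 0, 0, 0)ᵀ.
Then v_1 = N · v_2 = (1, -1, -2, 3)ᵀ.

Sanity check: (A − (-3)·I) v_1 = (0, 0, 0, 0)ᵀ = 0. ✓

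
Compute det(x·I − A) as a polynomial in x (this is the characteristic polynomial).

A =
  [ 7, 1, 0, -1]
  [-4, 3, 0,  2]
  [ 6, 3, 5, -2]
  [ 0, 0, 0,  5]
x^4 - 20*x^3 + 150*x^2 - 500*x + 625

Expanding det(x·I − A) (e.g. by cofactor expansion or by noting that A is similar to its Jordan form J, which has the same characteristic polynomial as A) gives
  χ_A(x) = x^4 - 20*x^3 + 150*x^2 - 500*x + 625
which factors as (x - 5)^4. The eigenvalues (with algebraic multiplicities) are λ = 5 with multiplicity 4.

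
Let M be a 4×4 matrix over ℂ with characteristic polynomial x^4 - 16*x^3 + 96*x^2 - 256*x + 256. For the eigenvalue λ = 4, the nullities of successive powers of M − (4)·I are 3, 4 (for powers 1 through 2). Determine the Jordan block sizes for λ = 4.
Block sizes for λ = 4: [2, 1, 1]

From the dimensions of kernels of powers, the number of Jordan blocks of size at least j is d_j − d_{j−1} where d_j = dim ker(N^j) (with d_0 = 0). Computing the differences gives [3, 1].
The number of blocks of size exactly k is (#blocks of size ≥ k) − (#blocks of size ≥ k + 1), so the partition is: 2 block(s) of size 1, 1 block(s) of size 2.
In nonincreasing order the block sizes are [2, 1, 1].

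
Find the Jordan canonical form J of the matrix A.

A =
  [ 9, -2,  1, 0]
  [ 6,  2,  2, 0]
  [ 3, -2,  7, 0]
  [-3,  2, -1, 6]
J_2(6) ⊕ J_1(6) ⊕ J_1(6)

The characteristic polynomial is
  det(x·I − A) = x^4 - 24*x^3 + 216*x^2 - 864*x + 1296 = (x - 6)^4

Eigenvalues and multiplicities (the geometric multiplicity of λ is n − rank(A − λI), which equals the number of Jordan blocks for λ):
  λ = 6: algebraic multiplicity = 4, geometric multiplicity = 3

Determining the block sizes for each eigenvalue:
  λ = 6: 3 blocks summing to 4 forces exactly one block of size 2 and the rest size 1 → block sizes [2, 1, 1]

Assembling the blocks gives a Jordan form
J =
  [6, 1, 0, 0]
  [0, 6, 0, 0]
  [0, 0, 6, 0]
  [0, 0, 0, 6]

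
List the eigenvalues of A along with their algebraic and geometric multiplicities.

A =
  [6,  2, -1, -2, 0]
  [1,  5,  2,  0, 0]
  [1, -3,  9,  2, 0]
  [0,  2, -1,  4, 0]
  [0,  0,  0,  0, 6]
λ = 6: alg = 5, geom = 3

Step 1 — factor the characteristic polynomial to read off the algebraic multiplicities:
  χ_A(x) = (x - 6)^5

Step 2 — compute geometric multiplicities via the rank-nullity identity g(λ) = n − rank(A − λI):
  rank(A − (6)·I) = 2, so dim ker(A − (6)·I) = n − 2 = 3

Summary:
  λ = 6: algebraic multiplicity = 5, geometric multiplicity = 3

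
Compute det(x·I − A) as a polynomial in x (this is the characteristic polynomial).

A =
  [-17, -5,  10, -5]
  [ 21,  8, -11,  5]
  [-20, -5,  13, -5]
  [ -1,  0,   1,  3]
x^4 - 7*x^3 + 9*x^2 + 27*x - 54

Expanding det(x·I − A) (e.g. by cofactor expansion or by noting that A is similar to its Jordan form J, which has the same characteristic polynomial as A) gives
  χ_A(x) = x^4 - 7*x^3 + 9*x^2 + 27*x - 54
which factors as (x - 3)^3*(x + 2). The eigenvalues (with algebraic multiplicities) are λ = -2 with multiplicity 1, λ = 3 with multiplicity 3.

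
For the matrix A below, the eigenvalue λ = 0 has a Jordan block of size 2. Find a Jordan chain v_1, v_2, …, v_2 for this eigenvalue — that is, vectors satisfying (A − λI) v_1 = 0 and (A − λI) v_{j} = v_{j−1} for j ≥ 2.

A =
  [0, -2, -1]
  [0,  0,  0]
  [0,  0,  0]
A Jordan chain for λ = 0 of length 2:
v_1 = (-2, 0, 0)ᵀ
v_2 = (0, 1, 0)ᵀ

Let N = A − (0)·I. We want v_2 with N^2 v_2 = 0 but N^1 v_2 ≠ 0; then v_{j-1} := N · v_j for j = 2, …, 2.

Pick v_2 = (0, 1, 0)ᵀ.
Then v_1 = N · v_2 = (-2, 0, 0)ᵀ.

Sanity check: (A − (0)·I) v_1 = (0, 0, 0)ᵀ = 0. ✓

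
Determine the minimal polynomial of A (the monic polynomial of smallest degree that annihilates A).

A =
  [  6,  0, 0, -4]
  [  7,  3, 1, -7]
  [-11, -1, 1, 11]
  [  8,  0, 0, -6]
x^3 - 2*x^2 - 4*x + 8

The characteristic polynomial is χ_A(x) = (x - 2)^3*(x + 2), so the eigenvalues are known. The minimal polynomial is
  m_A(x) = Π_λ (x − λ)^{k_λ}
where k_λ is the size of the *largest* Jordan block for λ (equivalently, the smallest k with (A − λI)^k v = 0 for every generalised eigenvector v of λ).

  λ = -2: largest Jordan block has size 1, contributing (x + 2)
  λ = 2: largest Jordan block has size 2, contributing (x − 2)^2

So m_A(x) = (x - 2)^2*(x + 2) = x^3 - 2*x^2 - 4*x + 8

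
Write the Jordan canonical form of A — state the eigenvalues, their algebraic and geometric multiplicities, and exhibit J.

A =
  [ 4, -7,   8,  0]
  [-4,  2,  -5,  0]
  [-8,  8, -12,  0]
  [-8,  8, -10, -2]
J_3(-2) ⊕ J_1(-2)

The characteristic polynomial is
  det(x·I − A) = x^4 + 8*x^3 + 24*x^2 + 32*x + 16 = (x + 2)^4

Eigenvalues and multiplicities (the geometric multiplicity of λ is n − rank(A − λI), which equals the number of Jordan blocks for λ):
  λ = -2: algebraic multiplicity = 4, geometric multiplicity = 2

Determining the block sizes for each eigenvalue:
  λ = -2: with am = 4 and gm = 2, the partition is not yet determined (e.g. several partitions of 4 into 2 parts exist). Let N = A − (-2)·I. Computing rank(N^1) = 2, rank(N^2) = 1, rank(N^3) = 0; the number of blocks of size ≥ j is rank(N^{j−1}) − rank(N^j), giving [2, 1, 1]. So we have 1 block(s) of size 3, 1 block(s) of size 1 → block sizes [3, 1]

Assembling the blocks gives a Jordan form
J =
  [-2,  1,  0,  0]
  [ 0, -2,  1,  0]
  [ 0,  0, -2,  0]
  [ 0,  0,  0, -2]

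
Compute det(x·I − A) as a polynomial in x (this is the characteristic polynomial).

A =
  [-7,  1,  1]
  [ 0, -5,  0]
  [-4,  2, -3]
x^3 + 15*x^2 + 75*x + 125

Expanding det(x·I − A) (e.g. by cofactor expansion or by noting that A is similar to its Jordan form J, which has the same characteristic polynomial as A) gives
  χ_A(x) = x^3 + 15*x^2 + 75*x + 125
which factors as (x + 5)^3. The eigenvalues (with algebraic multiplicities) are λ = -5 with multiplicity 3.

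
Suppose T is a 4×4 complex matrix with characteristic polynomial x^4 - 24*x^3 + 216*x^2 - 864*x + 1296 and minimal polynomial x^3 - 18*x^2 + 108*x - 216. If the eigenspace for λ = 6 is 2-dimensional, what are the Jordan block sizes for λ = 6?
Block sizes for λ = 6: [3, 1]

Step 1 — from the characteristic polynomial, algebraic multiplicity of λ = 6 is 4. From dim ker(T − (6)·I) = 2, there are exactly 2 Jordan blocks for λ = 6.
Step 2 — from the minimal polynomial, the factor (x − 6)^3 tells us the largest block for λ = 6 has size 3.
Step 3 — with total size 4, 2 blocks, and largest block 3, the block sizes (in nonincreasing order) are [3, 1].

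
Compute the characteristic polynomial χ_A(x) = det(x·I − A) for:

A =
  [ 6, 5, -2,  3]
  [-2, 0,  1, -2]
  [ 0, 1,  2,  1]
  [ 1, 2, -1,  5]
x^4 - 13*x^3 + 63*x^2 - 135*x + 108

Expanding det(x·I − A) (e.g. by cofactor expansion or by noting that A is similar to its Jordan form J, which has the same characteristic polynomial as A) gives
  χ_A(x) = x^4 - 13*x^3 + 63*x^2 - 135*x + 108
which factors as (x - 4)*(x - 3)^3. The eigenvalues (with algebraic multiplicities) are λ = 3 with multiplicity 3, λ = 4 with multiplicity 1.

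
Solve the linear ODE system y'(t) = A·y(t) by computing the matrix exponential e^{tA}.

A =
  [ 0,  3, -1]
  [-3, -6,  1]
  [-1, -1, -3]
e^{tA} =
  [t^2*exp(-3*t)/2 + 3*t*exp(-3*t) + exp(-3*t), t^2*exp(-3*t)/2 + 3*t*exp(-3*t), -t*exp(-3*t)]
  [-t^2*exp(-3*t)/2 - 3*t*exp(-3*t), -t^2*exp(-3*t)/2 - 3*t*exp(-3*t) + exp(-3*t), t*exp(-3*t)]
  [-t*exp(-3*t), -t*exp(-3*t), exp(-3*t)]

Strategy: write A = P · J · P⁻¹ where J is a Jordan canonical form, so e^{tA} = P · e^{tJ} · P⁻¹, and e^{tJ} can be computed block-by-block.

A has Jordan form
J =
  [-3,  1,  0]
  [ 0, -3,  1]
  [ 0,  0, -3]
(up to reordering of blocks).

Per-block formulas:
  For a 3×3 Jordan block J_3(-3): exp(t · J_3(-3)) = e^(-3t)·(I + t·N + (t^2/2)·N^2), where N is the 3×3 nilpotent shift.

After assembling e^{tJ} and conjugating by P, we get:

e^{tA} =
  [t^2*exp(-3*t)/2 + 3*t*exp(-3*t) + exp(-3*t), t^2*exp(-3*t)/2 + 3*t*exp(-3*t), -t*exp(-3*t)]
  [-t^2*exp(-3*t)/2 - 3*t*exp(-3*t), -t^2*exp(-3*t)/2 - 3*t*exp(-3*t) + exp(-3*t), t*exp(-3*t)]
  [-t*exp(-3*t), -t*exp(-3*t), exp(-3*t)]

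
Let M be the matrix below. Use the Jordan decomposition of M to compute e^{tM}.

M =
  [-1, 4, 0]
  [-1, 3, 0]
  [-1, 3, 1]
e^{tM} =
  [-2*t*exp(t) + exp(t), 4*t*exp(t), 0]
  [-t*exp(t), 2*t*exp(t) + exp(t), 0]
  [-t^2*exp(t)/2 - t*exp(t), t^2*exp(t) + 3*t*exp(t), exp(t)]

Strategy: write M = P · J · P⁻¹ where J is a Jordan canonical form, so e^{tM} = P · e^{tJ} · P⁻¹, and e^{tJ} can be computed block-by-block.

M has Jordan form
J =
  [1, 1, 0]
  [0, 1, 1]
  [0, 0, 1]
(up to reordering of blocks).

Per-block formulas:
  For a 3×3 Jordan block J_3(1): exp(t · J_3(1)) = e^(1t)·(I + t·N + (t^2/2)·N^2), where N is the 3×3 nilpotent shift.

After assembling e^{tJ} and conjugating by P, we get:

e^{tM} =
  [-2*t*exp(t) + exp(t), 4*t*exp(t), 0]
  [-t*exp(t), 2*t*exp(t) + exp(t), 0]
  [-t^2*exp(t)/2 - t*exp(t), t^2*exp(t) + 3*t*exp(t), exp(t)]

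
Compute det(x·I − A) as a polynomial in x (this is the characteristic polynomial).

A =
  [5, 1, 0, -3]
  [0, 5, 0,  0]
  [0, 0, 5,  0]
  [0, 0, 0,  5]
x^4 - 20*x^3 + 150*x^2 - 500*x + 625

Expanding det(x·I − A) (e.g. by cofactor expansion or by noting that A is similar to its Jordan form J, which has the same characteristic polynomial as A) gives
  χ_A(x) = x^4 - 20*x^3 + 150*x^2 - 500*x + 625
which factors as (x - 5)^4. The eigenvalues (with algebraic multiplicities) are λ = 5 with multiplicity 4.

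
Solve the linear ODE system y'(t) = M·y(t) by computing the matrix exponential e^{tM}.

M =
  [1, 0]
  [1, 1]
e^{tM} =
  [exp(t), 0]
  [t*exp(t), exp(t)]

Strategy: write M = P · J · P⁻¹ where J is a Jordan canonical form, so e^{tM} = P · e^{tJ} · P⁻¹, and e^{tJ} can be computed block-by-block.

M has Jordan form
J =
  [1, 1]
  [0, 1]
(up to reordering of blocks).

Per-block formulas:
  For a 2×2 Jordan block J_2(1): exp(t · J_2(1)) = e^(1t)·(I + t·N), where N is the 2×2 nilpotent shift.

After assembling e^{tJ} and conjugating by P, we get:

e^{tM} =
  [exp(t), 0]
  [t*exp(t), exp(t)]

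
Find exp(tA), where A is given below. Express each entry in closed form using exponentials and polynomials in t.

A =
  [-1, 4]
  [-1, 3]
e^{tA} =
  [-2*t*exp(t) + exp(t), 4*t*exp(t)]
  [-t*exp(t), 2*t*exp(t) + exp(t)]

Strategy: write A = P · J · P⁻¹ where J is a Jordan canonical form, so e^{tA} = P · e^{tJ} · P⁻¹, and e^{tJ} can be computed block-by-block.

A has Jordan form
J =
  [1, 1]
  [0, 1]
(up to reordering of blocks).

Per-block formulas:
  For a 2×2 Jordan block J_2(1): exp(t · J_2(1)) = e^(1t)·(I + t·N), where N is the 2×2 nilpotent shift.

After assembling e^{tJ} and conjugating by P, we get:

e^{tA} =
  [-2*t*exp(t) + exp(t), 4*t*exp(t)]
  [-t*exp(t), 2*t*exp(t) + exp(t)]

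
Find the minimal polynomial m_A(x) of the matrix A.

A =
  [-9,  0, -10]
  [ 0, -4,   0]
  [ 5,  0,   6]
x^2 + 3*x - 4

The characteristic polynomial is χ_A(x) = (x - 1)*(x + 4)^2, so the eigenvalues are known. The minimal polynomial is
  m_A(x) = Π_λ (x − λ)^{k_λ}
where k_λ is the size of the *largest* Jordan block for λ (equivalently, the smallest k with (A − λI)^k v = 0 for every generalised eigenvector v of λ).

  λ = -4: largest Jordan block has size 1, contributing (x + 4)
  λ = 1: largest Jordan block has size 1, contributing (x − 1)

So m_A(x) = (x - 1)*(x + 4) = x^2 + 3*x - 4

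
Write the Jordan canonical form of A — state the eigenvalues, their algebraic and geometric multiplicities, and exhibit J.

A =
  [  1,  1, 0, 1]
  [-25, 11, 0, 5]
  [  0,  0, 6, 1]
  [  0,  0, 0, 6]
J_2(6) ⊕ J_2(6)

The characteristic polynomial is
  det(x·I − A) = x^4 - 24*x^3 + 216*x^2 - 864*x + 1296 = (x - 6)^4

Eigenvalues and multiplicities (the geometric multiplicity of λ is n − rank(A − λI), which equals the number of Jordan blocks for λ):
  λ = 6: algebraic multiplicity = 4, geometric multiplicity = 2

Determining the block sizes for each eigenvalue:
  λ = 6: with am = 4 and gm = 2, the partition is not yet determined (e.g. several partitions of 4 into 2 parts exist). Let N = A − (6)·I. Computing rank(N^1) = 2, rank(N^2) = 0; the number of blocks of size ≥ j is rank(N^{j−1}) − rank(N^j), giving [2, 2]. So we have 2 block(s) of size 2 → block sizes [2, 2]

Assembling the blocks gives a Jordan form
J =
  [6, 1, 0, 0]
  [0, 6, 0, 0]
  [0, 0, 6, 1]
  [0, 0, 0, 6]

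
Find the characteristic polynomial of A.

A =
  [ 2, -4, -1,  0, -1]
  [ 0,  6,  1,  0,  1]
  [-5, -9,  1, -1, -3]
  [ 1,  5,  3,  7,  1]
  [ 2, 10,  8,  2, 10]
x^5 - 26*x^4 + 264*x^3 - 1296*x^2 + 3024*x - 2592

Expanding det(x·I − A) (e.g. by cofactor expansion or by noting that A is similar to its Jordan form J, which has the same characteristic polynomial as A) gives
  χ_A(x) = x^5 - 26*x^4 + 264*x^3 - 1296*x^2 + 3024*x - 2592
which factors as (x - 6)^4*(x - 2). The eigenvalues (with algebraic multiplicities) are λ = 2 with multiplicity 1, λ = 6 with multiplicity 4.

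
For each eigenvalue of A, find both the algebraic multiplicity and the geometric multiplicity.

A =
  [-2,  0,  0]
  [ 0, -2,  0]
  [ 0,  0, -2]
λ = -2: alg = 3, geom = 3

Step 1 — factor the characteristic polynomial to read off the algebraic multiplicities:
  χ_A(x) = (x + 2)^3

Step 2 — compute geometric multiplicities via the rank-nullity identity g(λ) = n − rank(A − λI):
  rank(A − (-2)·I) = 0, so dim ker(A − (-2)·I) = n − 0 = 3

Summary:
  λ = -2: algebraic multiplicity = 3, geometric multiplicity = 3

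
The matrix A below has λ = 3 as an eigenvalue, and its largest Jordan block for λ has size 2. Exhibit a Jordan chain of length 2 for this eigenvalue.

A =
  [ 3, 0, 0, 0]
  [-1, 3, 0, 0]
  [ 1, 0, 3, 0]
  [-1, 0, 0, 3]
A Jordan chain for λ = 3 of length 2:
v_1 = (0, -1, 1, -1)ᵀ
v_2 = (1, 0, 0, 0)ᵀ

Let N = A − (3)·I. We want v_2 with N^2 v_2 = 0 but N^1 v_2 ≠ 0; then v_{j-1} := N · v_j for j = 2, …, 2.

Pick v_2 = (1, 0, 0, 0)ᵀ.
Then v_1 = N · v_2 = (0, -1, 1, -1)ᵀ.

Sanity check: (A − (3)·I) v_1 = (0, 0, 0, 0)ᵀ = 0. ✓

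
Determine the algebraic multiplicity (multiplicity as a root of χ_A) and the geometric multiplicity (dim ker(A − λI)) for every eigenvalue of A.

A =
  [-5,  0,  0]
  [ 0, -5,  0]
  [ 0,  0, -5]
λ = -5: alg = 3, geom = 3

Step 1 — factor the characteristic polynomial to read off the algebraic multiplicities:
  χ_A(x) = (x + 5)^3

Step 2 — compute geometric multiplicities via the rank-nullity identity g(λ) = n − rank(A − λI):
  rank(A − (-5)·I) = 0, so dim ker(A − (-5)·I) = n − 0 = 3

Summary:
  λ = -5: algebraic multiplicity = 3, geometric multiplicity = 3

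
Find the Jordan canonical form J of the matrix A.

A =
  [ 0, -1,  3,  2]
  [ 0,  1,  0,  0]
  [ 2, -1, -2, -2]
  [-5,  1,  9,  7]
J_1(1) ⊕ J_1(1) ⊕ J_2(2)

The characteristic polynomial is
  det(x·I − A) = x^4 - 6*x^3 + 13*x^2 - 12*x + 4 = (x - 2)^2*(x - 1)^2

Eigenvalues and multiplicities (the geometric multiplicity of λ is n − rank(A − λI), which equals the number of Jordan blocks for λ):
  λ = 1: algebraic multiplicity = 2, geometric multiplicity = 2
  λ = 2: algebraic multiplicity = 2, geometric multiplicity = 1

Determining the block sizes for each eigenvalue:
  λ = 1: gm = am = 2, so every block has size 1 → block sizes [1, 1]
  λ = 2: one block (gm = 1), so the single block has size am = 2 → block sizes [2]

Assembling the blocks gives a Jordan form
J =
  [1, 0, 0, 0]
  [0, 1, 0, 0]
  [0, 0, 2, 1]
  [0, 0, 0, 2]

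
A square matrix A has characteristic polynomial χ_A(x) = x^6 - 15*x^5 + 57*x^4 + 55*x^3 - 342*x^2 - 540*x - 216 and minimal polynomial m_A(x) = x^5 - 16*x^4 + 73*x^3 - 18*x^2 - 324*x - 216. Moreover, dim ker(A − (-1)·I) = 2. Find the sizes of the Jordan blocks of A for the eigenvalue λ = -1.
Block sizes for λ = -1: [2, 1]

Step 1 — from the characteristic polynomial, algebraic multiplicity of λ = -1 is 3. From dim ker(A − (-1)·I) = 2, there are exactly 2 Jordan blocks for λ = -1.
Step 2 — from the minimal polynomial, the factor (x + 1)^2 tells us the largest block for λ = -1 has size 2.
Step 3 — with total size 3, 2 blocks, and largest block 2, the block sizes (in nonincreasing order) are [2, 1].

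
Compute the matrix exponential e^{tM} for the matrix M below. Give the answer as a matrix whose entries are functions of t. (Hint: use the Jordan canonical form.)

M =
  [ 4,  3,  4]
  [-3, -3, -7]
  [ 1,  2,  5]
e^{tM} =
  [-t^2*exp(2*t)/2 + 2*t*exp(2*t) + exp(2*t), -t^2*exp(2*t)/2 + 3*t*exp(2*t), -t^2*exp(2*t)/2 + 4*t*exp(2*t)]
  [t^2*exp(2*t) - 3*t*exp(2*t), t^2*exp(2*t) - 5*t*exp(2*t) + exp(2*t), t^2*exp(2*t) - 7*t*exp(2*t)]
  [-t^2*exp(2*t)/2 + t*exp(2*t), -t^2*exp(2*t)/2 + 2*t*exp(2*t), -t^2*exp(2*t)/2 + 3*t*exp(2*t) + exp(2*t)]

Strategy: write M = P · J · P⁻¹ where J is a Jordan canonical form, so e^{tM} = P · e^{tJ} · P⁻¹, and e^{tJ} can be computed block-by-block.

M has Jordan form
J =
  [2, 1, 0]
  [0, 2, 1]
  [0, 0, 2]
(up to reordering of blocks).

Per-block formulas:
  For a 3×3 Jordan block J_3(2): exp(t · J_3(2)) = e^(2t)·(I + t·N + (t^2/2)·N^2), where N is the 3×3 nilpotent shift.

After assembling e^{tJ} and conjugating by P, we get:

e^{tM} =
  [-t^2*exp(2*t)/2 + 2*t*exp(2*t) + exp(2*t), -t^2*exp(2*t)/2 + 3*t*exp(2*t), -t^2*exp(2*t)/2 + 4*t*exp(2*t)]
  [t^2*exp(2*t) - 3*t*exp(2*t), t^2*exp(2*t) - 5*t*exp(2*t) + exp(2*t), t^2*exp(2*t) - 7*t*exp(2*t)]
  [-t^2*exp(2*t)/2 + t*exp(2*t), -t^2*exp(2*t)/2 + 2*t*exp(2*t), -t^2*exp(2*t)/2 + 3*t*exp(2*t) + exp(2*t)]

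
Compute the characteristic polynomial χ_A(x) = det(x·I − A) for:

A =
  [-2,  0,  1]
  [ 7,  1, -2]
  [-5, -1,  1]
x^3

Expanding det(x·I − A) (e.g. by cofactor expansion or by noting that A is similar to its Jordan form J, which has the same characteristic polynomial as A) gives
  χ_A(x) = x^3
which factors as x^3. The eigenvalues (with algebraic multiplicities) are λ = 0 with multiplicity 3.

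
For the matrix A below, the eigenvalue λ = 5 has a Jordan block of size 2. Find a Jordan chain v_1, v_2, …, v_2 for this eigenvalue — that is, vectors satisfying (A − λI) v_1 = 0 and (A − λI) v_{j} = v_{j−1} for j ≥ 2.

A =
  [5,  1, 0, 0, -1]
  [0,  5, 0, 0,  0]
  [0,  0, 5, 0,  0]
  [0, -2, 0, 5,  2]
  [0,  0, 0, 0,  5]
A Jordan chain for λ = 5 of length 2:
v_1 = (1, 0, 0, -2, 0)ᵀ
v_2 = (0, 1, 0, 0, 0)ᵀ

Let N = A − (5)·I. We want v_2 with N^2 v_2 = 0 but N^1 v_2 ≠ 0; then v_{j-1} := N · v_j for j = 2, …, 2.

Pick v_2 = (0, 1, 0, 0, 0)ᵀ.
Then v_1 = N · v_2 = (1, 0, 0, -2, 0)ᵀ.

Sanity check: (A − (5)·I) v_1 = (0, 0, 0, 0, 0)ᵀ = 0. ✓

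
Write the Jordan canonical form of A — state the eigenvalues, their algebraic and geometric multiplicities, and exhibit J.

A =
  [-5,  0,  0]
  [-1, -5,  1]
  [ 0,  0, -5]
J_2(-5) ⊕ J_1(-5)

The characteristic polynomial is
  det(x·I − A) = x^3 + 15*x^2 + 75*x + 125 = (x + 5)^3

Eigenvalues and multiplicities (the geometric multiplicity of λ is n − rank(A − λI), which equals the number of Jordan blocks for λ):
  λ = -5: algebraic multiplicity = 3, geometric multiplicity = 2

Determining the block sizes for each eigenvalue:
  λ = -5: 2 blocks summing to 3 forces exactly one block of size 2 and the rest size 1 → block sizes [2, 1]

Assembling the blocks gives a Jordan form
J =
  [-5,  1,  0]
  [ 0, -5,  0]
  [ 0,  0, -5]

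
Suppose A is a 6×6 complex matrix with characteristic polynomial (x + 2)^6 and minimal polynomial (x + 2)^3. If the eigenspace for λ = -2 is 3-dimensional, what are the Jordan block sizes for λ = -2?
Block sizes for λ = -2: [3, 2, 1]

Step 1 — from the characteristic polynomial, algebraic multiplicity of λ = -2 is 6. From dim ker(A − (-2)·I) = 3, there are exactly 3 Jordan blocks for λ = -2.
Step 2 — from the minimal polynomial, the factor (x + 2)^3 tells us the largest block for λ = -2 has size 3.
Step 3 — with total size 6, 3 blocks, and largest block 3, the block sizes (in nonincreasing order) are [3, 2, 1].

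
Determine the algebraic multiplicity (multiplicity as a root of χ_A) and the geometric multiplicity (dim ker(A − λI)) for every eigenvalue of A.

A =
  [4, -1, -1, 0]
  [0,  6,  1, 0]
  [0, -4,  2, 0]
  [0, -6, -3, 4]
λ = 4: alg = 4, geom = 2

Step 1 — factor the characteristic polynomial to read off the algebraic multiplicities:
  χ_A(x) = (x - 4)^4

Step 2 — compute geometric multiplicities via the rank-nullity identity g(λ) = n − rank(A − λI):
  rank(A − (4)·I) = 2, so dim ker(A − (4)·I) = n − 2 = 2

Summary:
  λ = 4: algebraic multiplicity = 4, geometric multiplicity = 2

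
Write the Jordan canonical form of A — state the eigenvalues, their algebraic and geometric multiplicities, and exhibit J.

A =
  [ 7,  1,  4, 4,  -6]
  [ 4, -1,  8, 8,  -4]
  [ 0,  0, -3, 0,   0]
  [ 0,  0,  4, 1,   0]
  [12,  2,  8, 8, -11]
J_2(-3) ⊕ J_1(-3) ⊕ J_1(1) ⊕ J_1(1)

The characteristic polynomial is
  det(x·I − A) = x^5 + 7*x^4 + 10*x^3 - 18*x^2 - 27*x + 27 = (x - 1)^2*(x + 3)^3

Eigenvalues and multiplicities (the geometric multiplicity of λ is n − rank(A − λI), which equals the number of Jordan blocks for λ):
  λ = -3: algebraic multiplicity = 3, geometric multiplicity = 2
  λ = 1: algebraic multiplicity = 2, geometric multiplicity = 2

Determining the block sizes for each eigenvalue:
  λ = -3: 2 blocks summing to 3 forces exactly one block of size 2 and the rest size 1 → block sizes [2, 1]
  λ = 1: gm = am = 2, so every block has size 1 → block sizes [1, 1]

Assembling the blocks gives a Jordan form
J =
  [-3,  1,  0, 0, 0]
  [ 0, -3,  0, 0, 0]
  [ 0,  0, -3, 0, 0]
  [ 0,  0,  0, 1, 0]
  [ 0,  0,  0, 0, 1]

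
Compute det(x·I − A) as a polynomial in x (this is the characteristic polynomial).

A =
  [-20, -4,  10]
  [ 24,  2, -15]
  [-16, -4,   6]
x^3 + 12*x^2 + 48*x + 64

Expanding det(x·I − A) (e.g. by cofactor expansion or by noting that A is similar to its Jordan form J, which has the same characteristic polynomial as A) gives
  χ_A(x) = x^3 + 12*x^2 + 48*x + 64
which factors as (x + 4)^3. The eigenvalues (with algebraic multiplicities) are λ = -4 with multiplicity 3.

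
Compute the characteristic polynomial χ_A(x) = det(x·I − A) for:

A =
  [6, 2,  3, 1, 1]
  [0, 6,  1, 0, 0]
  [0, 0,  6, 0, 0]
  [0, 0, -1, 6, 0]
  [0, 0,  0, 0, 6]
x^5 - 30*x^4 + 360*x^3 - 2160*x^2 + 6480*x - 7776

Expanding det(x·I − A) (e.g. by cofactor expansion or by noting that A is similar to its Jordan form J, which has the same characteristic polynomial as A) gives
  χ_A(x) = x^5 - 30*x^4 + 360*x^3 - 2160*x^2 + 6480*x - 7776
which factors as (x - 6)^5. The eigenvalues (with algebraic multiplicities) are λ = 6 with multiplicity 5.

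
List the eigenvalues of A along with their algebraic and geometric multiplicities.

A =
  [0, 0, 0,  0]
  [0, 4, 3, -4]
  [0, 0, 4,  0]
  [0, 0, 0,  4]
λ = 0: alg = 1, geom = 1; λ = 4: alg = 3, geom = 2

Step 1 — factor the characteristic polynomial to read off the algebraic multiplicities:
  χ_A(x) = x*(x - 4)^3

Step 2 — compute geometric multiplicities via the rank-nullity identity g(λ) = n − rank(A − λI):
  rank(A − (0)·I) = 3, so dim ker(A − (0)·I) = n − 3 = 1
  rank(A − (4)·I) = 2, so dim ker(A − (4)·I) = n − 2 = 2

Summary:
  λ = 0: algebraic multiplicity = 1, geometric multiplicity = 1
  λ = 4: algebraic multiplicity = 3, geometric multiplicity = 2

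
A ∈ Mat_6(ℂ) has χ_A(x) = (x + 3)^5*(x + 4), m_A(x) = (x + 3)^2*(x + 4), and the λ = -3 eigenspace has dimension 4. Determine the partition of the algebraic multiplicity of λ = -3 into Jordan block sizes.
Block sizes for λ = -3: [2, 1, 1, 1]

Step 1 — from the characteristic polynomial, algebraic multiplicity of λ = -3 is 5. From dim ker(A − (-3)·I) = 4, there are exactly 4 Jordan blocks for λ = -3.
Step 2 — from the minimal polynomial, the factor (x + 3)^2 tells us the largest block for λ = -3 has size 2.
Step 3 — with total size 5, 4 blocks, and largest block 2, the block sizes (in nonincreasing order) are [2, 1, 1, 1].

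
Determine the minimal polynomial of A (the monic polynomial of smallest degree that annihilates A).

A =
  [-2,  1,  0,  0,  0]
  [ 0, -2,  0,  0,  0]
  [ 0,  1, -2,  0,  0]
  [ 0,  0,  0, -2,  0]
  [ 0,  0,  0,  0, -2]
x^2 + 4*x + 4

The characteristic polynomial is χ_A(x) = (x + 2)^5, so the eigenvalues are known. The minimal polynomial is
  m_A(x) = Π_λ (x − λ)^{k_λ}
where k_λ is the size of the *largest* Jordan block for λ (equivalently, the smallest k with (A − λI)^k v = 0 for every generalised eigenvector v of λ).

  λ = -2: largest Jordan block has size 2, contributing (x + 2)^2

So m_A(x) = (x + 2)^2 = x^2 + 4*x + 4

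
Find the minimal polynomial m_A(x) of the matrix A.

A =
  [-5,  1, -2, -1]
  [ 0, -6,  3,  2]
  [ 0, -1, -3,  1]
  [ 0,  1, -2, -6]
x^3 + 15*x^2 + 75*x + 125

The characteristic polynomial is χ_A(x) = (x + 5)^4, so the eigenvalues are known. The minimal polynomial is
  m_A(x) = Π_λ (x − λ)^{k_λ}
where k_λ is the size of the *largest* Jordan block for λ (equivalently, the smallest k with (A − λI)^k v = 0 for every generalised eigenvector v of λ).

  λ = -5: largest Jordan block has size 3, contributing (x + 5)^3

So m_A(x) = (x + 5)^3 = x^3 + 15*x^2 + 75*x + 125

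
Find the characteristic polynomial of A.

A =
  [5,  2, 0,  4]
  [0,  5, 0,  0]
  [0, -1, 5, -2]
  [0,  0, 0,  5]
x^4 - 20*x^3 + 150*x^2 - 500*x + 625

Expanding det(x·I − A) (e.g. by cofactor expansion or by noting that A is similar to its Jordan form J, which has the same characteristic polynomial as A) gives
  χ_A(x) = x^4 - 20*x^3 + 150*x^2 - 500*x + 625
which factors as (x - 5)^4. The eigenvalues (with algebraic multiplicities) are λ = 5 with multiplicity 4.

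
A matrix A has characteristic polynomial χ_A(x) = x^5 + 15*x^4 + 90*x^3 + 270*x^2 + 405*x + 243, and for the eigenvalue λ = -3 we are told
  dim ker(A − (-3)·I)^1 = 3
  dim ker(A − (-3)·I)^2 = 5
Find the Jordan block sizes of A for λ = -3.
Block sizes for λ = -3: [2, 2, 1]

From the dimensions of kernels of powers, the number of Jordan blocks of size at least j is d_j − d_{j−1} where d_j = dim ker(N^j) (with d_0 = 0). Computing the differences gives [3, 2].
The number of blocks of size exactly k is (#blocks of size ≥ k) − (#blocks of size ≥ k + 1), so the partition is: 1 block(s) of size 1, 2 block(s) of size 2.
In nonincreasing order the block sizes are [2, 2, 1].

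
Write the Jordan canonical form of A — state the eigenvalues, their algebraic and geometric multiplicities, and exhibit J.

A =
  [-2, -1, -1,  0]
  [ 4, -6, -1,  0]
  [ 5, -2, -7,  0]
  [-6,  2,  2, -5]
J_3(-5) ⊕ J_1(-5)

The characteristic polynomial is
  det(x·I − A) = x^4 + 20*x^3 + 150*x^2 + 500*x + 625 = (x + 5)^4

Eigenvalues and multiplicities (the geometric multiplicity of λ is n − rank(A − λI), which equals the number of Jordan blocks for λ):
  λ = -5: algebraic multiplicity = 4, geometric multiplicity = 2

Determining the block sizes for each eigenvalue:
  λ = -5: with am = 4 and gm = 2, the partition is not yet determined (e.g. several partitions of 4 into 2 parts exist). Let N = A − (-5)·I. Computing rank(N^1) = 2, rank(N^2) = 1, rank(N^3) = 0; the number of blocks of size ≥ j is rank(N^{j−1}) − rank(N^j), giving [2, 1, 1]. So we have 1 block(s) of size 3, 1 block(s) of size 1 → block sizes [3, 1]

Assembling the blocks gives a Jordan form
J =
  [-5,  1,  0,  0]
  [ 0, -5,  1,  0]
  [ 0,  0, -5,  0]
  [ 0,  0,  0, -5]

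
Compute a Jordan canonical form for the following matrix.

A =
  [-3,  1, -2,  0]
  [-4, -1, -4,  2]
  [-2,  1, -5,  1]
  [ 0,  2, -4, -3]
J_2(-3) ⊕ J_2(-3)

The characteristic polynomial is
  det(x·I − A) = x^4 + 12*x^3 + 54*x^2 + 108*x + 81 = (x + 3)^4

Eigenvalues and multiplicities (the geometric multiplicity of λ is n − rank(A − λI), which equals the number of Jordan blocks for λ):
  λ = -3: algebraic multiplicity = 4, geometric multiplicity = 2

Determining the block sizes for each eigenvalue:
  λ = -3: with am = 4 and gm = 2, the partition is not yet determined (e.g. several partitions of 4 into 2 parts exist). Let N = A − (-3)·I. Computing rank(N^1) = 2, rank(N^2) = 0; the number of blocks of size ≥ j is rank(N^{j−1}) − rank(N^j), giving [2, 2]. So we have 2 block(s) of size 2 → block sizes [2, 2]

Assembling the blocks gives a Jordan form
J =
  [-3,  1,  0,  0]
  [ 0, -3,  0,  0]
  [ 0,  0, -3,  1]
  [ 0,  0,  0, -3]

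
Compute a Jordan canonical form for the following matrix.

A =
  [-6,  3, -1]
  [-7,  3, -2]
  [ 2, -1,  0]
J_3(-1)

The characteristic polynomial is
  det(x·I − A) = x^3 + 3*x^2 + 3*x + 1 = (x + 1)^3

Eigenvalues and multiplicities (the geometric multiplicity of λ is n − rank(A − λI), which equals the number of Jordan blocks for λ):
  λ = -1: algebraic multiplicity = 3, geometric multiplicity = 1

Determining the block sizes for each eigenvalue:
  λ = -1: one block (gm = 1), so the single block has size am = 3 → block sizes [3]

Assembling the blocks gives a Jordan form
J =
  [-1,  1,  0]
  [ 0, -1,  1]
  [ 0,  0, -1]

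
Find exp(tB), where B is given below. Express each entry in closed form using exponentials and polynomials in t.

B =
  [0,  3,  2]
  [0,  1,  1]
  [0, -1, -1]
e^{tB} =
  [1, t^2/2 + 3*t, t^2/2 + 2*t]
  [0, t + 1, t]
  [0, -t, 1 - t]

Strategy: write B = P · J · P⁻¹ where J is a Jordan canonical form, so e^{tB} = P · e^{tJ} · P⁻¹, and e^{tJ} can be computed block-by-block.

B has Jordan form
J =
  [0, 1, 0]
  [0, 0, 1]
  [0, 0, 0]
(up to reordering of blocks).

Per-block formulas:
  For a 3×3 Jordan block J_3(0): exp(t · J_3(0)) = e^(0t)·(I + t·N + (t^2/2)·N^2), where N is the 3×3 nilpotent shift.

After assembling e^{tJ} and conjugating by P, we get:

e^{tB} =
  [1, t^2/2 + 3*t, t^2/2 + 2*t]
  [0, t + 1, t]
  [0, -t, 1 - t]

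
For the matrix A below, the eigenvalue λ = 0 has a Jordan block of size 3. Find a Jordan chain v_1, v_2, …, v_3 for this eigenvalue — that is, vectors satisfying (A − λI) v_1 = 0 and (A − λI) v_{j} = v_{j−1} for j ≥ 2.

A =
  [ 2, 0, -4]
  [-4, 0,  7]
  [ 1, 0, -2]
A Jordan chain for λ = 0 of length 3:
v_1 = (0, -1, 0)ᵀ
v_2 = (2, -4, 1)ᵀ
v_3 = (1, 0, 0)ᵀ

Let N = A − (0)·I. We want v_3 with N^3 v_3 = 0 but N^2 v_3 ≠ 0; then v_{j-1} := N · v_j for j = 3, …, 2.

Pick v_3 = (1, 0, 0)ᵀ.
Then v_2 = N · v_3 = (2, -4, 1)ᵀ.
Then v_1 = N · v_2 = (0, -1, 0)ᵀ.

Sanity check: (A − (0)·I) v_1 = (0, 0, 0)ᵀ = 0. ✓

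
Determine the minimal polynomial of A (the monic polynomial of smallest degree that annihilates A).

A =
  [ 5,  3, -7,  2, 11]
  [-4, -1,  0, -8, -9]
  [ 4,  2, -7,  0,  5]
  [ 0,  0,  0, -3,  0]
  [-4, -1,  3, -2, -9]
x^3 + 9*x^2 + 27*x + 27

The characteristic polynomial is χ_A(x) = (x + 3)^5, so the eigenvalues are known. The minimal polynomial is
  m_A(x) = Π_λ (x − λ)^{k_λ}
where k_λ is the size of the *largest* Jordan block for λ (equivalently, the smallest k with (A − λI)^k v = 0 for every generalised eigenvector v of λ).

  λ = -3: largest Jordan block has size 3, contributing (x + 3)^3

So m_A(x) = (x + 3)^3 = x^3 + 9*x^2 + 27*x + 27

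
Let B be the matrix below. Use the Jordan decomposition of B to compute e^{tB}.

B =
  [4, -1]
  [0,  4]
e^{tB} =
  [exp(4*t), -t*exp(4*t)]
  [0, exp(4*t)]

Strategy: write B = P · J · P⁻¹ where J is a Jordan canonical form, so e^{tB} = P · e^{tJ} · P⁻¹, and e^{tJ} can be computed block-by-block.

B has Jordan form
J =
  [4, 1]
  [0, 4]
(up to reordering of blocks).

Per-block formulas:
  For a 2×2 Jordan block J_2(4): exp(t · J_2(4)) = e^(4t)·(I + t·N), where N is the 2×2 nilpotent shift.

After assembling e^{tJ} and conjugating by P, we get:

e^{tB} =
  [exp(4*t), -t*exp(4*t)]
  [0, exp(4*t)]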